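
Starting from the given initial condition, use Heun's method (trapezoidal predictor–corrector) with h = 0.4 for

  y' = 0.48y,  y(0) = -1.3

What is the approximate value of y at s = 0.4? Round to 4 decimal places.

Heun: k1 = f(s_n, y_n); k2 = f(s_n + h, y_n + h·k1); y_{n+1} = y_n + (h/2)·(k1 + k2).
s=0.000000, y=-1.300000:
  k1 = f(0.000000, -1.300000) = -0.624000
  k2 = f(0.400000, -1.549600) = -0.743808
  y ← -1.300000 + (0.4/2)·(-0.624000 + (-0.743808)) = -1.573562
y(0.4) ≈ -1.5736

-1.5736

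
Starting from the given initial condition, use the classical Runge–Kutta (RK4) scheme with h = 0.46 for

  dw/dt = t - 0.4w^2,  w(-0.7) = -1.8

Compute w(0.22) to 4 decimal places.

RK4: k1 = f(t_n, w_n); k2 = f(t_n + h/2, w_n + (h/2)·k1); k3 = f(t_n + h/2, w_n + (h/2)·k2); k4 = f(t_n + h, w_n + h·k3); w_{n+1} = w_n + (h/6)·(k1 + 2k2 + 2k3 + k4).
t=-0.700000, w=-1.800000:
  k1 = f(-0.700000, -1.800000) = -1.996000
  k2 = f(-0.470000, -2.259080) = -2.511377
  k3 = f(-0.470000, -2.377617) = -2.731224
  k4 = f(-0.240000, -3.056363) = -3.976543
  w ← -1.800000 + (0.46/6)·(k1 + 2k2 + 2k3 + k4) = -3.061760
t=-0.240000, w=-3.061760:
  k1 = f(-0.240000, -3.061760) = -3.989751
  k2 = f(-0.010000, -3.979403) = -6.344260
  k3 = f(-0.010000, -4.520940) = -8.185560
  k4 = f(0.220000, -6.827118) = -18.423817
  w ← -3.061760 + (0.46/6)·(k1 + 2k2 + 2k3 + k4) = -7.008040
w(0.22) ≈ -7.0080

-7.0080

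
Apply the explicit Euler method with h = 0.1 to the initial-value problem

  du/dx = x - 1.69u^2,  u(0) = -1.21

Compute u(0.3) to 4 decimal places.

-2.3379

Euler: u_{n+1} = u_n + h·f(x_n, u_n).
x=0.000000, u=-1.210000: f=-2.474329 → u ← -1.210000 + 0.1·(-2.474329) = -1.457433
x=0.100000, u=-1.457433: f=-3.489747 → u ← -1.457433 + 0.1·(-3.489747) = -1.806408
x=0.200000, u=-1.806408: f=-5.314653 → u ← -1.806408 + 0.1·(-5.314653) = -2.337873
u(0.3) ≈ -2.3379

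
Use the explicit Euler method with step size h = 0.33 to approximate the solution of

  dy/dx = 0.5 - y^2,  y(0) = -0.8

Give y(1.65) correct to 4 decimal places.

Euler: y_{n+1} = y_n + h·f(x_n, y_n).
x=0.000000, y=-0.800000: f=-0.140000 → y ← -0.800000 + 0.33·(-0.140000) = -0.846200
x=0.330000, y=-0.846200: f=-0.216054 → y ← -0.846200 + 0.33·(-0.216054) = -0.917498
x=0.660000, y=-0.917498: f=-0.341803 → y ← -0.917498 + 0.33·(-0.341803) = -1.030293
x=0.990000, y=-1.030293: f=-0.561503 → y ← -1.030293 + 0.33·(-0.561503) = -1.215589
x=1.320000, y=-1.215589: f=-0.977656 → y ← -1.215589 + 0.33·(-0.977656) = -1.538215
y(1.65) ≈ -1.5382

-1.5382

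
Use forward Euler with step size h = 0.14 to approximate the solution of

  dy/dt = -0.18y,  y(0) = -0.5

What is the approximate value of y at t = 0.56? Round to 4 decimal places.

Euler: y_{n+1} = y_n + h·f(t_n, y_n).
t=0.000000, y=-0.500000: f=0.090000 → y ← -0.500000 + 0.14·0.090000 = -0.487400
t=0.140000, y=-0.487400: f=0.087732 → y ← -0.487400 + 0.14·0.087732 = -0.475118
t=0.280000, y=-0.475118: f=0.085521 → y ← -0.475118 + 0.14·0.085521 = -0.463145
t=0.420000, y=-0.463145: f=0.083366 → y ← -0.463145 + 0.14·0.083366 = -0.451473
y(0.56) ≈ -0.4515

-0.4515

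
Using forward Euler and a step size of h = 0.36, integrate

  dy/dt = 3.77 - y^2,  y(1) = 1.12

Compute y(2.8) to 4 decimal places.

Euler: y_{n+1} = y_n + h·f(t_n, y_n).
t=1.000000, y=1.120000: f=2.515600 → y ← 1.120000 + 0.36·2.515600 = 2.025616
t=1.360000, y=2.025616: f=-0.333120 → y ← 2.025616 + 0.36·(-0.333120) = 1.905693
t=1.720000, y=1.905693: f=0.138335 → y ← 1.905693 + 0.36·0.138335 = 1.955493
t=2.080000, y=1.955493: f=-0.053954 → y ← 1.955493 + 0.36·(-0.053954) = 1.936070
t=2.440000, y=1.936070: f=0.021634 → y ← 1.936070 + 0.36·0.021634 = 1.943858
y(2.8) ≈ 1.9439

1.9439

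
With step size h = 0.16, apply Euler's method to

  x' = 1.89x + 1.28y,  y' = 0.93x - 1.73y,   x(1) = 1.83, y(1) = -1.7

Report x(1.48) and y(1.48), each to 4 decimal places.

3.1172, 0.0837

Euler on (x,y): x_{n+1} = x_n + h·x', y_{n+1} = y_n + h·y'.
1.000000: (1.830000, -1.700000); f=(1.282700, 4.642900) → (2.035232, -0.957136)
1.160000: (2.035232, -0.957136); f=(2.621454, 3.548611) → (2.454665, -0.389358)
1.320000: (2.454665, -0.389358); f=(4.140938, 2.956428) → (3.117215, 0.083670)
(x(1.48), y(1.48)) ≈ (3.1172, 0.0837)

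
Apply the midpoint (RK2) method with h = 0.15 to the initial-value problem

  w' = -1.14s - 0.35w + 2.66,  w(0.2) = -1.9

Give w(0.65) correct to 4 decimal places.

Midpoint: k1 = f(s_n, w_n); k2 = f(s_n + h/2, w_n + (h/2)·k1); w_{n+1} = w_n + h·k2.
s=0.200000, w=-1.900000:
  k1 = f(0.200000, -1.900000) = 3.097000
  k2 = f(0.275000, -1.667725) = 2.930204
  w ← -1.900000 + 0.15·2.930204 = -1.460469
s=0.350000, w=-1.460469:
  k1 = f(0.350000, -1.460469) = 2.772164
  k2 = f(0.425000, -1.252557) = 2.613895
  w ← -1.460469 + 0.15·2.613895 = -1.068385
s=0.500000, w=-1.068385:
  k1 = f(0.500000, -1.068385) = 2.463935
  k2 = f(0.575000, -0.883590) = 2.313757
  w ← -1.068385 + 0.15·2.313757 = -0.721322
w(0.65) ≈ -0.7213

-0.7213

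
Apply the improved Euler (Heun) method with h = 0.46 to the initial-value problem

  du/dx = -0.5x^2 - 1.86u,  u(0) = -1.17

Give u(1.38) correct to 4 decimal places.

-0.4465

Heun: k1 = f(x_n, u_n); k2 = f(x_n + h, u_n + h·k1); u_{n+1} = u_n + (h/2)·(k1 + k2).
x=0.000000, u=-1.170000:
  k1 = f(0.000000, -1.170000) = 2.176200
  k2 = f(0.460000, -0.168948) = 0.208443
  u ← -1.170000 + (0.46/2)·(2.176200 + 0.208443) = -0.621532
x=0.460000, u=-0.621532:
  k1 = f(0.460000, -0.621532) = 1.050250
  k2 = f(0.920000, -0.138417) = -0.165744
  u ← -0.621532 + (0.46/2)·(1.050250 + (-0.165744)) = -0.418096
x=0.920000, u=-0.418096:
  k1 = f(0.920000, -0.418096) = 0.354458
  k2 = f(1.380000, -0.255045) = -0.477816
  u ← -0.418096 + (0.46/2)·(0.354458 + (-0.477816)) = -0.446468
u(1.38) ≈ -0.4465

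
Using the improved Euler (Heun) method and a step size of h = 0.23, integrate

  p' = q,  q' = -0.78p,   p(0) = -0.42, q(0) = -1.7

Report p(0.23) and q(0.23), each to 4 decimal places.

-0.8023, -1.5896

Heun on (p,q): k1 = f(t_n, state_n); k2 = f(t_n + h, state_n + h·k1); state_{n+1} = state_n + (h/2)·(k1 + k2).
0.000000: (-0.420000, -1.700000)
  k1 = (-1.700000, 0.327600)
  predictor → (-0.811000, -1.624652)
  k2 = (-1.624652, 0.632580)
  → (-0.802335, -1.589579)
(p(0.23), q(0.23)) ≈ (-0.8023, -1.5896)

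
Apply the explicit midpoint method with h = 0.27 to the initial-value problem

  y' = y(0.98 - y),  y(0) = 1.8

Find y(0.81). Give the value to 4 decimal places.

Midpoint: k1 = f(x_n, y_n); k2 = f(x_n + h/2, y_n + (h/2)·k1); y_{n+1} = y_n + h·k2.
x=0.000000, y=1.800000:
  k1 = f(0.000000, 1.800000) = -1.476000
  k2 = f(0.135000, 1.600740) = -0.993643
  y ← 1.800000 + 0.27·(-0.993643) = 1.531716
x=0.270000, y=1.531716:
  k1 = f(0.270000, 1.531716) = -0.845073
  k2 = f(0.405000, 1.417631) = -0.620400
  y ← 1.531716 + 0.27·(-0.620400) = 1.364208
x=0.540000, y=1.364208:
  k1 = f(0.540000, 1.364208) = -0.524140
  k2 = f(0.675000, 1.293449) = -0.405431
  y ← 1.364208 + 0.27·(-0.405431) = 1.254742
y(0.81) ≈ 1.2547

1.2547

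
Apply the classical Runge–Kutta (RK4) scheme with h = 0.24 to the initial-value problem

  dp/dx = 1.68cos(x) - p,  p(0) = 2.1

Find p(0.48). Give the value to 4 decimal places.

RK4: k1 = f(x_n, p_n); k2 = f(x_n + h/2, p_n + (h/2)·k1); k3 = f(x_n + h/2, p_n + (h/2)·k2); k4 = f(x_n + h, p_n + h·k3); p_{n+1} = p_n + (h/6)·(k1 + 2k2 + 2k3 + k4).
x=0.000000, p=2.100000:
  k1 = f(0.000000, 2.100000) = -0.420000
  k2 = f(0.120000, 2.049600) = -0.381681
  k3 = f(0.120000, 2.054198) = -0.386280
  k4 = f(0.240000, 2.007293) = -0.375445
  p ← 2.100000 + (0.24/6)·(k1 + 2k2 + 2k3 + k4) = 2.006745
x=0.240000, p=2.006745:
  k1 = f(0.240000, 2.006745) = -0.374898
  k2 = f(0.360000, 1.961758) = -0.389451
  k3 = f(0.360000, 1.960011) = -0.387705
  k4 = f(0.480000, 1.913696) = -0.423545
  p ← 2.006745 + (0.24/6)·(k1 + 2k2 + 2k3 + k4) = 1.912635
p(0.48) ≈ 1.9126

1.9126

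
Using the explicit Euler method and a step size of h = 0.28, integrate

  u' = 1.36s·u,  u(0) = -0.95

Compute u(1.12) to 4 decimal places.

Euler: u_{n+1} = u_n + h·f(s_n, u_n).
s=0.000000, u=-0.950000: f=0.000000 → u ← -0.950000 + 0.28·0.000000 = -0.950000
s=0.280000, u=-0.950000: f=-0.361760 → u ← -0.950000 + 0.28·(-0.361760) = -1.051293
s=0.560000, u=-1.051293: f=-0.800665 → u ← -1.051293 + 0.28·(-0.800665) = -1.275479
s=0.840000, u=-1.275479: f=-1.457107 → u ← -1.275479 + 0.28·(-1.457107) = -1.683469
u(1.12) ≈ -1.6835

-1.6835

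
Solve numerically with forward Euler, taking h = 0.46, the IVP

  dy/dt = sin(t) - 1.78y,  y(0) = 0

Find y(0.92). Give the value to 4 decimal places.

0.2042

Euler: y_{n+1} = y_n + h·f(t_n, y_n).
t=0.000000, y=0.000000: f=0.000000 → y ← 0.000000 + 0.46·0.000000 = 0.000000
t=0.460000, y=0.000000: f=0.443948 → y ← 0.000000 + 0.46·0.443948 = 0.204216
y(0.92) ≈ 0.2042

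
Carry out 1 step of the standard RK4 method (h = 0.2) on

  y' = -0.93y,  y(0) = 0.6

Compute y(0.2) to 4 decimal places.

0.4982

RK4: k1 = f(s_n, y_n); k2 = f(s_n + h/2, y_n + (h/2)·k1); k3 = f(s_n + h/2, y_n + (h/2)·k2); k4 = f(s_n + h, y_n + h·k3); y_{n+1} = y_n + (h/6)·(k1 + 2k2 + 2k3 + k4).
s=0.000000, y=0.600000:
  k1 = f(0.000000, 0.600000) = -0.558000
  k2 = f(0.100000, 0.544200) = -0.506106
  k3 = f(0.100000, 0.549389) = -0.510932
  k4 = f(0.200000, 0.497814) = -0.462967
  y ← 0.600000 + (0.2/6)·(k1 + 2k2 + 2k3 + k4) = 0.498165
y(0.2) ≈ 0.4982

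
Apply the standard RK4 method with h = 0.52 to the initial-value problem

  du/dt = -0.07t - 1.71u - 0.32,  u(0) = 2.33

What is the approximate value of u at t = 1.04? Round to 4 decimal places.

RK4: k1 = f(t_n, u_n); k2 = f(t_n + h/2, u_n + (h/2)·k1); k3 = f(t_n + h/2, u_n + (h/2)·k2); k4 = f(t_n + h, u_n + h·k3); u_{n+1} = u_n + (h/6)·(k1 + 2k2 + 2k3 + k4).
t=0.000000, u=2.330000:
  k1 = f(0.000000, 2.330000) = -4.304300
  k2 = f(0.260000, 1.210882) = -2.408808
  k3 = f(0.260000, 1.703710) = -3.251544
  k4 = f(0.520000, 0.639197) = -1.449427
  u ← 2.330000 + (0.52/6)·(k1 + 2k2 + 2k3 + k4) = 0.850216
t=0.520000, u=0.850216:
  k1 = f(0.520000, 0.850216) = -1.810269
  k2 = f(0.780000, 0.379546) = -1.023624
  k3 = f(0.780000, 0.584074) = -1.373366
  k4 = f(1.040000, 0.136066) = -0.625472
  u ← 0.850216 + (0.52/6)·(k1 + 2k2 + 2k3 + k4) = 0.223640
u(1.04) ≈ 0.2236

0.2236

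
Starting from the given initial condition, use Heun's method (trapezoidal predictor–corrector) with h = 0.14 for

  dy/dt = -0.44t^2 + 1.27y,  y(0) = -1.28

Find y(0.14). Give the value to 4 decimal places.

-1.5284

Heun: k1 = f(t_n, y_n); k2 = f(t_n + h, y_n + h·k1); y_{n+1} = y_n + (h/2)·(k1 + k2).
t=0.000000, y=-1.280000:
  k1 = f(0.000000, -1.280000) = -1.625600
  k2 = f(0.140000, -1.507584) = -1.923256
  y ← -1.280000 + (0.14/2)·(-1.625600 + (-1.923256)) = -1.528420
y(0.14) ≈ -1.5284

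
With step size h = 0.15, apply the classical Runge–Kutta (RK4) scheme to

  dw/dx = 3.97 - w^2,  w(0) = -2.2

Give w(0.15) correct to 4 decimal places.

RK4: k1 = f(x_n, w_n); k2 = f(x_n + h/2, w_n + (h/2)·k1); k3 = f(x_n + h/2, w_n + (h/2)·k2); k4 = f(x_n + h, w_n + h·k3); w_{n+1} = w_n + (h/6)·(k1 + 2k2 + 2k3 + k4).
x=0.000000, w=-2.200000:
  k1 = f(0.000000, -2.200000) = -0.870000
  k2 = f(0.075000, -2.265250) = -1.161358
  k3 = f(0.075000, -2.287102) = -1.260835
  k4 = f(0.150000, -2.389125) = -1.737919
  w ← -2.200000 + (0.15/6)·(k1 + 2k2 + 2k3 + k4) = -2.386308
w(0.15) ≈ -2.3863

-2.3863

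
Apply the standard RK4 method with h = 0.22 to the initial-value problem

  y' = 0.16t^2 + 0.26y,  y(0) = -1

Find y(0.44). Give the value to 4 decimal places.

RK4: k1 = f(t_n, y_n); k2 = f(t_n + h/2, y_n + (h/2)·k1); k3 = f(t_n + h/2, y_n + (h/2)·k2); k4 = f(t_n + h, y_n + h·k3); y_{n+1} = y_n + (h/6)·(k1 + 2k2 + 2k3 + k4).
t=0.000000, y=-1.000000:
  k1 = f(0.000000, -1.000000) = -0.260000
  k2 = f(0.110000, -1.028600) = -0.265500
  k3 = f(0.110000, -1.029205) = -0.265657
  k4 = f(0.220000, -1.058445) = -0.267452
  y ← -1.000000 + (0.22/6)·(k1 + 2k2 + 2k3 + k4) = -1.058291
t=0.220000, y=-1.058291:
  k1 = f(0.220000, -1.058291) = -0.267412
  k2 = f(0.330000, -1.087707) = -0.265380
  k3 = f(0.330000, -1.087483) = -0.265322
  k4 = f(0.440000, -1.116662) = -0.259356
  y ← -1.058291 + (0.22/6)·(k1 + 2k2 + 2k3 + k4) = -1.116524
y(0.44) ≈ -1.1165

-1.1165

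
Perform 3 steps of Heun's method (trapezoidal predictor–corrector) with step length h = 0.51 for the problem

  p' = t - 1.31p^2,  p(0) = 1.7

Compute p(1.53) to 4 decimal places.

1.0039

Heun: k1 = f(t_n, p_n); k2 = f(t_n + h, p_n + h·k1); p_{n+1} = p_n + (h/2)·(k1 + k2).
t=0.000000, p=1.700000:
  k1 = f(0.000000, 1.700000) = -3.785900
  k2 = f(0.510000, -0.230809) = 0.440213
  p ← 1.700000 + (0.51/2)·(-3.785900 + 0.440213) = 0.846850
t=0.510000, p=0.846850:
  k1 = f(0.510000, 0.846850) = -0.429472
  k2 = f(1.020000, 0.627819) = 0.503655
  p ← 0.846850 + (0.51/2)·(-0.429472 + 0.503655) = 0.865766
t=1.020000, p=0.865766:
  k1 = f(1.020000, 0.865766) = 0.038088
  k2 = f(1.530000, 0.885191) = 0.503532
  p ← 0.865766 + (0.51/2)·(0.038088 + 0.503532) = 1.003879
p(1.53) ≈ 1.0039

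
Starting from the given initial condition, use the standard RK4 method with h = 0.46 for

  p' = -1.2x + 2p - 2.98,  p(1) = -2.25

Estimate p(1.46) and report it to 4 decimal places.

-8.9471

RK4: k1 = f(x_n, p_n); k2 = f(x_n + h/2, p_n + (h/2)·k1); k3 = f(x_n + h/2, p_n + (h/2)·k2); k4 = f(x_n + h, p_n + h·k3); p_{n+1} = p_n + (h/6)·(k1 + 2k2 + 2k3 + k4).
x=1.000000, p=-2.250000:
  k1 = f(1.000000, -2.250000) = -8.680000
  k2 = f(1.230000, -4.246400) = -12.948800
  k3 = f(1.230000, -5.228224) = -14.912448
  k4 = f(1.460000, -9.109726) = -22.951452
  p ← -2.250000 + (0.46/6)·(k1 + 2k2 + 2k3 + k4) = -8.947136
p(1.46) ≈ -8.9471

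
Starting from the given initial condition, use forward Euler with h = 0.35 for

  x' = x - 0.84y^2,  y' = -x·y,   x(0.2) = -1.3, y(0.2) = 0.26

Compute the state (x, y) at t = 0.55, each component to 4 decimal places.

-1.7749, 0.3783

Euler on (x,y): x_{n+1} = x_n + h·x', y_{n+1} = y_n + h·y'.
0.200000: (-1.300000, 0.260000); f=(-1.356784, 0.338000) → (-1.774874, 0.378300)
(x(0.55), y(0.55)) ≈ (-1.7749, 0.3783)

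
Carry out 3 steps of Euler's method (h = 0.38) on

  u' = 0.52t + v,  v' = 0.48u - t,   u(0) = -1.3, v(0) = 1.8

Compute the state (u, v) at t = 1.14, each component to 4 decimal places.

0.6995, 1.0270

Euler on (u,v): u_{n+1} = u_n + h·u', v_{n+1} = v_n + h·v'.
0.000000: (-1.300000, 1.800000); f=(1.800000, -0.624000) → (-0.616000, 1.562880)
0.380000: (-0.616000, 1.562880); f=(1.760480, -0.675680) → (0.052982, 1.306122)
0.760000: (0.052982, 1.306122); f=(1.701322, -0.734568) → (0.699485, 1.026986)
(u(1.14), v(1.14)) ≈ (0.6995, 1.0270)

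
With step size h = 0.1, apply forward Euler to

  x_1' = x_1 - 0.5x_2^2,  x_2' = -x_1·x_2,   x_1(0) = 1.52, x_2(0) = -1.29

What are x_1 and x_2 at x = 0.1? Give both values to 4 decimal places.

1.5888, -1.0939

Euler on (x_1,x_2): x_1_{n+1} = x_1_n + h·x_1', x_2_{n+1} = x_2_n + h·x_2'.
0.000000: (1.520000, -1.290000); f=(0.687950, 1.960800) → (1.588795, -1.093920)
(x_1(0.1), x_2(0.1)) ≈ (1.5888, -1.0939)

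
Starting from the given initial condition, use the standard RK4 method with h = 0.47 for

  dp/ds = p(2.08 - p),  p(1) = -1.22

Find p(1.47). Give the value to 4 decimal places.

RK4: k1 = f(s_n, p_n); k2 = f(s_n + h/2, p_n + (h/2)·k1); k3 = f(s_n + h/2, p_n + (h/2)·k2); k4 = f(s_n + h, p_n + h·k3); p_{n+1} = p_n + (h/6)·(k1 + 2k2 + 2k3 + k4).
s=1.000000, p=-1.220000:
  k1 = f(1.000000, -1.220000) = -4.026000
  k2 = f(1.235000, -2.166110) = -9.197541
  k3 = f(1.235000, -3.381422) = -18.467374
  k4 = f(1.470000, -9.899666) = -118.594691
  p ← -1.220000 + (0.47/6)·(k1 + 2k2 + 2k3 + k4) = -15.159458
p(1.47) ≈ -15.1595

-15.1595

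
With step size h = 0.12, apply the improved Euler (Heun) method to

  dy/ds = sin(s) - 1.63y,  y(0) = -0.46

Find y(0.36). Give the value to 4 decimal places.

Heun: k1 = f(s_n, y_n); k2 = f(s_n + h, y_n + h·k1); y_{n+1} = y_n + (h/2)·(k1 + k2).
s=0.000000, y=-0.460000:
  k1 = f(0.000000, -0.460000) = 0.749800
  k2 = f(0.120000, -0.370024) = 0.722851
  y ← -0.460000 + (0.12/2)·(0.749800 + 0.722851) = -0.371641
s=0.120000, y=-0.371641:
  k1 = f(0.120000, -0.371641) = 0.725487
  k2 = f(0.240000, -0.284582) = 0.701572
  y ← -0.371641 + (0.12/2)·(0.725487 + 0.701572) = -0.286017
s=0.240000, y=-0.286017:
  k1 = f(0.240000, -0.286017) = 0.703911
  k2 = f(0.360000, -0.201548) = 0.680798
  y ← -0.286017 + (0.12/2)·(0.703911 + 0.680798) = -0.202935
y(0.36) ≈ -0.2029

-0.2029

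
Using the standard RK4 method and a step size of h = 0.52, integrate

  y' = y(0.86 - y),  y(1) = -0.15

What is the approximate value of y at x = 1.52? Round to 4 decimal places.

RK4: k1 = f(x_n, y_n); k2 = f(x_n + h/2, y_n + (h/2)·k1); k3 = f(x_n + h/2, y_n + (h/2)·k2); k4 = f(x_n + h, y_n + h·k3); y_{n+1} = y_n + (h/6)·(k1 + 2k2 + 2k3 + k4).
x=1.000000, y=-0.150000:
  k1 = f(1.000000, -0.150000) = -0.151500
  k2 = f(1.260000, -0.189390) = -0.198744
  k3 = f(1.260000, -0.201673) = -0.214111
  k4 = f(1.520000, -0.261338) = -0.293048
  y ← -0.150000 + (0.52/6)·(k1 + 2k2 + 2k3 + k4) = -0.260089
y(1.52) ≈ -0.2601

-0.2601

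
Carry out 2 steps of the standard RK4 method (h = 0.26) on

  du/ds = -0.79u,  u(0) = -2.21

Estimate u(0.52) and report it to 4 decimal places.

RK4: k1 = f(s_n, u_n); k2 = f(s_n + h/2, u_n + (h/2)·k1); k3 = f(s_n + h/2, u_n + (h/2)·k2); k4 = f(s_n + h, u_n + h·k3); u_{n+1} = u_n + (h/6)·(k1 + 2k2 + 2k3 + k4).
s=0.000000, u=-2.210000:
  k1 = f(0.000000, -2.210000) = 1.745900
  k2 = f(0.130000, -1.983033) = 1.566596
  k3 = f(0.130000, -2.006343) = 1.585011
  k4 = f(0.260000, -1.797897) = 1.420339
  u ← -2.210000 + (0.26/6)·(k1 + 2k2 + 2k3 + k4) = -1.799657
s=0.260000, u=-1.799657:
  k1 = f(0.260000, -1.799657) = 1.421729
  k2 = f(0.390000, -1.614832) = 1.275718
  k3 = f(0.390000, -1.633814) = 1.290713
  k4 = f(0.520000, -1.464072) = 1.156617
  u ← -1.799657 + (0.26/6)·(k1 + 2k2 + 2k3 + k4) = -1.465505
u(0.52) ≈ -1.4655

-1.4655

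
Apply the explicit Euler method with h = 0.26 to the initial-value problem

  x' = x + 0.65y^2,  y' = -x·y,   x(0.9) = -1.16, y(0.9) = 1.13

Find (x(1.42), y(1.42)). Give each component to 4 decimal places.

Euler on (x,y): x_{n+1} = x_n + h·x', y_{n+1} = y_n + h·y'.
0.900000: (-1.160000, 1.130000); f=(-0.330015, 1.310800) → (-1.245804, 1.470808)
1.160000: (-1.245804, 1.470808); f=(0.160326, 1.832338) → (-1.204119, 1.947216)
(x(1.42), y(1.42)) ≈ (-1.2041, 1.9472)

-1.2041, 1.9472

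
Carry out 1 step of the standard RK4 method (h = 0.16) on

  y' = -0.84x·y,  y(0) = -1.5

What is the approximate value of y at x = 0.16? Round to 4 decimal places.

-1.4840

RK4: k1 = f(x_n, y_n); k2 = f(x_n + h/2, y_n + (h/2)·k1); k3 = f(x_n + h/2, y_n + (h/2)·k2); k4 = f(x_n + h, y_n + h·k3); y_{n+1} = y_n + (h/6)·(k1 + 2k2 + 2k3 + k4).
x=0.000000, y=-1.500000:
  k1 = f(0.000000, -1.500000) = 0.000000
  k2 = f(0.080000, -1.500000) = 0.100800
  k3 = f(0.080000, -1.491936) = 0.100258
  k4 = f(0.160000, -1.483959) = 0.199444
  y ← -1.500000 + (0.16/6)·(k1 + 2k2 + 2k3 + k4) = -1.483958
y(0.16) ≈ -1.4840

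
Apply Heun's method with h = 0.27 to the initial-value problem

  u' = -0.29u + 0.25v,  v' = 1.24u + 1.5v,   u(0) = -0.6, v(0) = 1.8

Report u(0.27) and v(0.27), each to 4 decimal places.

Heun on (u,v): k1 = f(s_n, state_n); k2 = f(s_n + h, state_n + h·k1); state_{n+1} = state_n + (h/2)·(k1 + k2).
0.000000: (-0.600000, 1.800000)
  k1 = (0.624000, 1.956000)
  predictor → (-0.431520, 2.328120)
  k2 = (0.707171, 2.957095)
  → (-0.420292, 2.463268)
(u(0.27), v(0.27)) ≈ (-0.4203, 2.4633)

-0.4203, 2.4633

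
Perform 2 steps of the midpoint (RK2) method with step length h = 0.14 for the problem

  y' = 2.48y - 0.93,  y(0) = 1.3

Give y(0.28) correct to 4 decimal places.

2.2074

Midpoint: k1 = f(x_n, y_n); k2 = f(x_n + h/2, y_n + (h/2)·k1); y_{n+1} = y_n + h·k2.
x=0.000000, y=1.300000:
  k1 = f(0.000000, 1.300000) = 2.294000
  k2 = f(0.070000, 1.460580) = 2.692238
  y ← 1.300000 + 0.14·2.692238 = 1.676913
x=0.140000, y=1.676913:
  k1 = f(0.140000, 1.676913) = 3.228745
  k2 = f(0.210000, 1.902926) = 3.789255
  y ← 1.676913 + 0.14·3.789255 = 2.207409
y(0.28) ≈ 2.2074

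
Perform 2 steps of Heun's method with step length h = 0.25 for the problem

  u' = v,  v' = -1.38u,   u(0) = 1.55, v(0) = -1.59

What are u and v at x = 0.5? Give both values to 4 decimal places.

0.5248, -2.3421

Heun on (u,v): k1 = f(x_n, state_n); k2 = f(x_n + h, state_n + h·k1); state_{n+1} = state_n + (h/2)·(k1 + k2).
0.000000: (1.550000, -1.590000)
  k1 = (-1.590000, -2.139000)
  predictor → (1.152500, -2.124750)
  k2 = (-2.124750, -1.590450)
  → (1.085656, -2.056181)
0.250000: (1.085656, -2.056181)
  k1 = (-2.056181, -1.498206)
  predictor → (0.571611, -2.430733)
  k2 = (-2.430733, -0.788823)
  → (0.524792, -2.342060)
(u(0.5), v(0.5)) ≈ (0.5248, -2.3421)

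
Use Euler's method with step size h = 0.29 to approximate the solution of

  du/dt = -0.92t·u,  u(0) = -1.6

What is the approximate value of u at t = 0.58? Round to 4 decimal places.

Euler: u_{n+1} = u_n + h·f(t_n, u_n).
t=0.000000, u=-1.600000: f=0.000000 → u ← -1.600000 + 0.29·0.000000 = -1.600000
t=0.290000, u=-1.600000: f=0.426880 → u ← -1.600000 + 0.29·0.426880 = -1.476205
u(0.58) ≈ -1.4762

-1.4762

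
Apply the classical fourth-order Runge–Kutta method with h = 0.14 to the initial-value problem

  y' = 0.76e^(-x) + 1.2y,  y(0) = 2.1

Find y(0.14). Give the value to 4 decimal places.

RK4: k1 = f(x_n, y_n); k2 = f(x_n + h/2, y_n + (h/2)·k1); k3 = f(x_n + h/2, y_n + (h/2)·k2); k4 = f(x_n + h, y_n + h·k3); y_{n+1} = y_n + (h/6)·(k1 + 2k2 + 2k3 + k4).
x=0.000000, y=2.100000:
  k1 = f(0.000000, 2.100000) = 3.280000
  k2 = f(0.070000, 2.329600) = 3.504139
  k3 = f(0.070000, 2.345290) = 3.522967
  k4 = f(0.140000, 2.593215) = 3.772571
  y ← 2.100000 + (0.14/6)·(k1 + 2k2 + 2k3 + k4) = 2.592492
y(0.14) ≈ 2.5925

2.5925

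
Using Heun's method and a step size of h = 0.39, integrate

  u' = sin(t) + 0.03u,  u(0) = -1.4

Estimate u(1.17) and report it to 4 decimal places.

-0.8412

Heun: k1 = f(t_n, u_n); k2 = f(t_n + h, u_n + h·k1); u_{n+1} = u_n + (h/2)·(k1 + k2).
t=0.000000, u=-1.400000:
  k1 = f(0.000000, -1.400000) = -0.042000
  k2 = f(0.390000, -1.416380) = 0.337697
  u ← -1.400000 + (0.39/2)·(-0.042000 + 0.337697) = -1.342339
t=0.390000, u=-1.342339:
  k1 = f(0.390000, -1.342339) = 0.339918
  k2 = f(0.780000, -1.209771) = 0.666986
  u ← -1.342339 + (0.39/2)·(0.339918 + 0.666986) = -1.145993
t=0.780000, u=-1.145993:
  k1 = f(0.780000, -1.145993) = 0.668900
  k2 = f(1.170000, -0.885122) = 0.894197
  u ← -1.145993 + (0.39/2)·(0.668900 + 0.894197) = -0.841189
u(1.17) ≈ -0.8412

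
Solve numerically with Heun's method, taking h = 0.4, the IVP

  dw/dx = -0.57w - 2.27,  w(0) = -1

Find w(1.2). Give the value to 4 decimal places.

Heun: k1 = f(x_n, w_n); k2 = f(x_n + h, w_n + h·k1); w_{n+1} = w_n + (h/2)·(k1 + k2).
x=0.000000, w=-1.000000:
  k1 = f(0.000000, -1.000000) = -1.700000
  k2 = f(0.400000, -1.680000) = -1.312400
  w ← -1.000000 + (0.4/2)·(-1.700000 + (-1.312400)) = -1.602480
x=0.400000, w=-1.602480:
  k1 = f(0.400000, -1.602480) = -1.356586
  k2 = f(0.800000, -2.145115) = -1.047285
  w ← -1.602480 + (0.4/2)·(-1.356586 + (-1.047285)) = -2.083254
x=0.800000, w=-2.083254:
  k1 = f(0.800000, -2.083254) = -1.082545
  k2 = f(1.200000, -2.516272) = -0.835725
  w ← -2.083254 + (0.4/2)·(-1.082545 + (-0.835725)) = -2.466908
w(1.2) ≈ -2.4669

-2.4669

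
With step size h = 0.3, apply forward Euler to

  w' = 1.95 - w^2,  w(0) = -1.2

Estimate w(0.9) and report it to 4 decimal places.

-0.3935

Euler: w_{n+1} = w_n + h·f(t_n, w_n).
t=0.000000, w=-1.200000: f=0.510000 → w ← -1.200000 + 0.3·0.510000 = -1.047000
t=0.300000, w=-1.047000: f=0.853791 → w ← -1.047000 + 0.3·0.853791 = -0.790863
t=0.600000, w=-0.790863: f=1.324536 → w ← -0.790863 + 0.3·1.324536 = -0.393502
w(0.9) ≈ -0.3935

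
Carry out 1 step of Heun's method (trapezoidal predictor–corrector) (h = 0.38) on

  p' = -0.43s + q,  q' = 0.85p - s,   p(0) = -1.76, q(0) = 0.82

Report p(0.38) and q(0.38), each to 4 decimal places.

Heun on (p,q): k1 = f(s_n, state_n); k2 = f(s_n + h, state_n + h·k1); state_{n+1} = state_n + (h/2)·(k1 + k2).
0.000000: (-1.760000, 0.820000)
  k1 = (0.820000, -1.496000)
  predictor → (-1.448400, 0.251520)
  k2 = (0.088120, -1.611140)
  → (-1.587457, 0.229643)
(p(0.38), q(0.38)) ≈ (-1.5875, 0.2296)

-1.5875, 0.2296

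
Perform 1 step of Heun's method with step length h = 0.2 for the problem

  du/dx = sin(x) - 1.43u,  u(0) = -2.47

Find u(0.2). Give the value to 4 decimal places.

Heun: k1 = f(x_n, u_n); k2 = f(x_n + h, u_n + h·k1); u_{n+1} = u_n + (h/2)·(k1 + k2).
x=0.000000, u=-2.470000:
  k1 = f(0.000000, -2.470000) = 3.532100
  k2 = f(0.200000, -1.763580) = 2.720589
  u ← -2.470000 + (0.2/2)·(3.532100 + 2.720589) = -1.844731
u(0.2) ≈ -1.8447

-1.8447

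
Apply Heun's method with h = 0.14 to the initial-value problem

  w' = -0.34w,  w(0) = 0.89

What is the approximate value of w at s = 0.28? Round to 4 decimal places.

0.8092

Heun: k1 = f(s_n, w_n); k2 = f(s_n + h, w_n + h·k1); w_{n+1} = w_n + (h/2)·(k1 + k2).
s=0.000000, w=0.890000:
  k1 = f(0.000000, 0.890000) = -0.302600
  k2 = f(0.140000, 0.847636) = -0.288196
  w ← 0.890000 + (0.14/2)·(-0.302600 + (-0.288196)) = 0.848644
s=0.140000, w=0.848644:
  k1 = f(0.140000, 0.848644) = -0.288539
  k2 = f(0.280000, 0.808249) = -0.274805
  w ← 0.848644 + (0.14/2)·(-0.288539 + (-0.274805)) = 0.809210
w(0.28) ≈ 0.8092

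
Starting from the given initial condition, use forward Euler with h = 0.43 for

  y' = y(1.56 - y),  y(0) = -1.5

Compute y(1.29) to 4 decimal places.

Euler: y_{n+1} = y_n + h·f(x_n, y_n).
x=0.000000, y=-1.500000: f=-4.590000 → y ← -1.500000 + 0.43·(-4.590000) = -3.473700
x=0.430000, y=-3.473700: f=-17.485564 → y ← -3.473700 + 0.43·(-17.485564) = -10.992492
x=0.860000, y=-10.992492: f=-137.983177 → y ← -10.992492 + 0.43·(-137.983177) = -70.325258
y(1.29) ≈ -70.3253

-70.3253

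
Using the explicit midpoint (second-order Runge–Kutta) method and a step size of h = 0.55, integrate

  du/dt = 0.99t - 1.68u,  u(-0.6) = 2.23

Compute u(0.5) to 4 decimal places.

0.6860

Midpoint: k1 = f(t_n, u_n); k2 = f(t_n + h/2, u_n + (h/2)·k1); u_{n+1} = u_n + h·k2.
t=-0.600000, u=2.230000:
  k1 = f(-0.600000, 2.230000) = -4.340400
  k2 = f(-0.325000, 1.036390) = -2.062885
  u ← 2.230000 + 0.55·(-2.062885) = 1.095413
t=-0.050000, u=1.095413:
  k1 = f(-0.050000, 1.095413) = -1.889794
  k2 = f(0.225000, 0.575720) = -0.744459
  u ← 1.095413 + 0.55·(-0.744459) = 0.685961
u(0.5) ≈ 0.6860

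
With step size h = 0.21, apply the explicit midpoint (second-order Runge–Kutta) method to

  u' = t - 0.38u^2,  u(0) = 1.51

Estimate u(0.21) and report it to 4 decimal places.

1.3714

Midpoint: k1 = f(t_n, u_n); k2 = f(t_n + h/2, u_n + (h/2)·k1); u_{n+1} = u_n + h·k2.
t=0.000000, u=1.510000:
  k1 = f(0.000000, 1.510000) = -0.866438
  k2 = f(0.105000, 1.419024) = -0.660179
  u ← 1.510000 + 0.21·(-0.660179) = 1.371362
u(0.21) ≈ 1.3714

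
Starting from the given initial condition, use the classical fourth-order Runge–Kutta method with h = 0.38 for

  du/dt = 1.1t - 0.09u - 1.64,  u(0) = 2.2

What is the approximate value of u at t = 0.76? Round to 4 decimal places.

1.1604

RK4: k1 = f(t_n, u_n); k2 = f(t_n + h/2, u_n + (h/2)·k1); k3 = f(t_n + h/2, u_n + (h/2)·k2); k4 = f(t_n + h, u_n + h·k3); u_{n+1} = u_n + (h/6)·(k1 + 2k2 + 2k3 + k4).
t=0.000000, u=2.200000:
  k1 = f(0.000000, 2.200000) = -1.838000
  k2 = f(0.190000, 1.850780) = -1.597570
  k3 = f(0.190000, 1.896462) = -1.601682
  k4 = f(0.380000, 1.591361) = -1.365222
  u ← 2.200000 + (0.38/6)·(k1 + 2k2 + 2k3 + k4) = 1.591891
t=0.380000, u=1.591891:
  k1 = f(0.380000, 1.591891) = -1.365270
  k2 = f(0.570000, 1.332489) = -1.132924
  k3 = f(0.570000, 1.376635) = -1.136897
  k4 = f(0.760000, 1.159870) = -0.908388
  u ← 1.591891 + (0.38/6)·(k1 + 2k2 + 2k3 + k4) = 1.160382
u(0.76) ≈ 1.1604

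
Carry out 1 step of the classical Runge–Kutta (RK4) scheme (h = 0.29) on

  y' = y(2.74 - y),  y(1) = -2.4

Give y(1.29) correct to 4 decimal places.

-34.4108

RK4: k1 = f(s_n, y_n); k2 = f(s_n + h/2, y_n + (h/2)·k1); k3 = f(s_n + h/2, y_n + (h/2)·k2); k4 = f(s_n + h, y_n + h·k3); y_{n+1} = y_n + (h/6)·(k1 + 2k2 + 2k3 + k4).
s=1.000000, y=-2.400000:
  k1 = f(1.000000, -2.400000) = -12.336000
  k2 = f(1.145000, -4.188720) = -29.022468
  k3 = f(1.145000, -6.608258) = -61.775699
  k4 = f(1.290000, -20.314953) = -468.360269
  y ← -2.400000 + (0.29/6)·(k1 + 2k2 + 2k3 + k4) = -34.410809
y(1.29) ≈ -34.4108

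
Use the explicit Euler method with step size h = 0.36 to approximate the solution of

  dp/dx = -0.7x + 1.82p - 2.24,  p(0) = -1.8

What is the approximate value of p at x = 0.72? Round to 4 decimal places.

Euler: p_{n+1} = p_n + h·f(x_n, p_n).
x=0.000000, p=-1.800000: f=-5.516000 → p ← -1.800000 + 0.36·(-5.516000) = -3.785760
x=0.360000, p=-3.785760: f=-9.382083 → p ← -3.785760 + 0.36·(-9.382083) = -7.163310
p(0.72) ≈ -7.1633

-7.1633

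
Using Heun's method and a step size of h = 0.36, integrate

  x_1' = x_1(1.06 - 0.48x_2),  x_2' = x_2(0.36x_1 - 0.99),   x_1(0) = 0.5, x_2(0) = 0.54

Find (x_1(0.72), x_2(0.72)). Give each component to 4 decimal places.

0.9241, 0.3179

Heun on (x_1,x_2): k1 = f(t_n, state_n); k2 = f(t_n + h, state_n + h·k1); state_{n+1} = state_n + (h/2)·(k1 + k2).
0.000000: (0.500000, 0.540000)
  k1 = (0.400400, -0.437400)
  predictor → (0.644144, 0.382536)
  k2 = (0.564517, -0.290004)
  → (0.673685, 0.409067)
0.360000: (0.673685, 0.409067)
  k1 = (0.581826, -0.305767)
  predictor → (0.883143, 0.298991)
  k2 = (0.809386, -0.200943)
  → (0.924103, 0.317860)
(x_1(0.72), x_2(0.72)) ≈ (0.9241, 0.3179)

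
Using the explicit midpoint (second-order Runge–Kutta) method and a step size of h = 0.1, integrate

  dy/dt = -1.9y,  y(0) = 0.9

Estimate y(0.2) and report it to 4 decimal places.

0.6171

Midpoint: k1 = f(t_n, y_n); k2 = f(t_n + h/2, y_n + (h/2)·k1); y_{n+1} = y_n + h·k2.
t=0.000000, y=0.900000:
  k1 = f(0.000000, 0.900000) = -1.710000
  k2 = f(0.050000, 0.814500) = -1.547550
  y ← 0.900000 + 0.1·(-1.547550) = 0.745245
t=0.100000, y=0.745245:
  k1 = f(0.100000, 0.745245) = -1.415965
  k2 = f(0.150000, 0.674447) = -1.281449
  y ← 0.745245 + 0.1·(-1.281449) = 0.617100
y(0.2) ≈ 0.6171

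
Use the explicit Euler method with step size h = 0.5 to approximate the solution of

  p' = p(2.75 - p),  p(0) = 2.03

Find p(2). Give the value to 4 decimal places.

2.7494

Euler: p_{n+1} = p_n + h·f(t_n, p_n).
t=0.000000, p=2.030000: f=1.461600 → p ← 2.030000 + 0.5·1.461600 = 2.760800
t=0.500000, p=2.760800: f=-0.029817 → p ← 2.760800 + 0.5·(-0.029817) = 2.745892
t=1.000000, p=2.745892: f=0.011281 → p ← 2.745892 + 0.5·0.011281 = 2.751532
t=1.500000, p=2.751532: f=-0.004216 → p ← 2.751532 + 0.5·(-0.004216) = 2.749424
p(2) ≈ 2.7494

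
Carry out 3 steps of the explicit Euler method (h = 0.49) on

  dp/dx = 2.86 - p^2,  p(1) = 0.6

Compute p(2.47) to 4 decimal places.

Euler: p_{n+1} = p_n + h·f(x_n, p_n).
x=1.000000, p=0.600000: f=2.500000 → p ← 0.600000 + 0.49·2.500000 = 1.825000
x=1.490000, p=1.825000: f=-0.470625 → p ← 1.825000 + 0.49·(-0.470625) = 1.594394
x=1.980000, p=1.594394: f=0.317909 → p ← 1.594394 + 0.49·0.317909 = 1.750169
p(2.47) ≈ 1.7502

1.7502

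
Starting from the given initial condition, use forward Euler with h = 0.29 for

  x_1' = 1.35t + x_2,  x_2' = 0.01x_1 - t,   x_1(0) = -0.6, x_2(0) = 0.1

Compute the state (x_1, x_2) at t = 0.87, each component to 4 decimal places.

-0.1983, -0.1569

Euler on (x_1,x_2): x_1_{n+1} = x_1_n + h·x_1', x_2_{n+1} = x_2_n + h·x_2'.
0.000000: (-0.600000, 0.100000); f=(0.100000, -0.006000) → (-0.571000, 0.098260)
0.290000: (-0.571000, 0.098260); f=(0.489760, -0.295710) → (-0.428970, 0.012504)
0.580000: (-0.428970, 0.012504); f=(0.795504, -0.584290) → (-0.198273, -0.156940)
(x_1(0.87), x_2(0.87)) ≈ (-0.1983, -0.1569)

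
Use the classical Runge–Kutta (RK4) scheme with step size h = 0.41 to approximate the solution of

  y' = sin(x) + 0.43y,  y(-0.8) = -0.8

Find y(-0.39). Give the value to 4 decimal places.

RK4: k1 = f(x_n, y_n); k2 = f(x_n + h/2, y_n + (h/2)·k1); k3 = f(x_n + h/2, y_n + (h/2)·k2); k4 = f(x_n + h, y_n + h·k3); y_{n+1} = y_n + (h/6)·(k1 + 2k2 + 2k3 + k4).
x=-0.800000, y=-0.800000:
  k1 = f(-0.800000, -0.800000) = -1.061356
  k2 = f(-0.595000, -1.017578) = -0.998067
  k3 = f(-0.595000, -1.004604) = -0.992488
  k4 = f(-0.390000, -1.206920) = -0.899164
  y ← -0.800000 + (0.41/6)·(k1 + 2k2 + 2k3 + k4) = -1.206011
y(-0.39) ≈ -1.2060

-1.2060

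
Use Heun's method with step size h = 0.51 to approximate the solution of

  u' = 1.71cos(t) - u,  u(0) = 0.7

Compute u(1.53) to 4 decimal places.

0.7821

Heun: k1 = f(t_n, u_n); k2 = f(t_n + h, u_n + h·k1); u_{n+1} = u_n + (h/2)·(k1 + k2).
t=0.000000, u=0.700000:
  k1 = f(0.000000, 0.700000) = 1.010000
  k2 = f(0.510000, 1.215100) = 0.277293
  u ← 0.700000 + (0.51/2)·(1.010000 + 0.277293) = 1.028260
t=0.510000, u=1.028260:
  k1 = f(0.510000, 1.028260) = 0.464133
  k2 = f(1.020000, 1.264968) = -0.370012
  u ← 1.028260 + (0.51/2)·(0.464133 + (-0.370012)) = 1.052261
t=1.020000, u=1.052261:
  k1 = f(1.020000, 1.052261) = -0.157305
  k2 = f(1.530000, 0.972035) = -0.902293
  u ← 1.052261 + (0.51/2)·(-0.157305 + (-0.902293)) = 0.782063
u(1.53) ≈ 0.7821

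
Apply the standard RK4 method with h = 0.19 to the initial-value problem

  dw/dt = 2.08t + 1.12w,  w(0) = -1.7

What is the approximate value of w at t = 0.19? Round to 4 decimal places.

RK4: k1 = f(t_n, w_n); k2 = f(t_n + h/2, w_n + (h/2)·k1); k3 = f(t_n + h/2, w_n + (h/2)·k2); k4 = f(t_n + h, w_n + h·k3); w_{n+1} = w_n + (h/6)·(k1 + 2k2 + 2k3 + k4).
t=0.000000, w=-1.700000:
  k1 = f(0.000000, -1.700000) = -1.904000
  k2 = f(0.095000, -1.880880) = -1.908986
  k3 = f(0.095000, -1.881354) = -1.909516
  k4 = f(0.190000, -2.062808) = -1.915145
  w ← -1.700000 + (0.19/6)·(k1 + 2k2 + 2k3 + k4) = -2.062778
w(0.19) ≈ -2.0628

-2.0628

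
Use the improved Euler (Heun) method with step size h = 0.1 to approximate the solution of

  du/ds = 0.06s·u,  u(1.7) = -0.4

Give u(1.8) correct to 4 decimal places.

-0.4042

Heun: k1 = f(s_n, u_n); k2 = f(s_n + h, u_n + h·k1); u_{n+1} = u_n + (h/2)·(k1 + k2).
s=1.700000, u=-0.400000:
  k1 = f(1.700000, -0.400000) = -0.040800
  k2 = f(1.800000, -0.404080) = -0.043641
  u ← -0.400000 + (0.1/2)·(-0.040800 + (-0.043641)) = -0.404222
u(1.8) ≈ -0.4042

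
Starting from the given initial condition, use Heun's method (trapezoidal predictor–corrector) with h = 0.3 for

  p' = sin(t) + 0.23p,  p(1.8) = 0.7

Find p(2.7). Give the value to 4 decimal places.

Heun: k1 = f(t_n, p_n); k2 = f(t_n + h, p_n + h·k1); p_{n+1} = p_n + (h/2)·(k1 + k2).
t=1.800000, p=0.700000:
  k1 = f(1.800000, 0.700000) = 1.134848
  k2 = f(2.100000, 1.040454) = 1.102514
  p ← 0.700000 + (0.3/2)·(1.134848 + 1.102514) = 1.035604
t=2.100000, p=1.035604:
  k1 = f(2.100000, 1.035604) = 1.101398
  k2 = f(2.400000, 1.366024) = 0.989649
  p ← 1.035604 + (0.3/2)·(1.101398 + 0.989649) = 1.349261
t=2.400000, p=1.349261:
  k1 = f(2.400000, 1.349261) = 0.985793
  k2 = f(2.700000, 1.644999) = 0.805730
  p ← 1.349261 + (0.3/2)·(0.985793 + 0.805730) = 1.617990
p(2.7) ≈ 1.6180

1.6180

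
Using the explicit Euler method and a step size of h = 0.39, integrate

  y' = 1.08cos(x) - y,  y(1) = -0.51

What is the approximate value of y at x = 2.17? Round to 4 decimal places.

-0.0724

Euler: y_{n+1} = y_n + h·f(x_n, y_n).
x=1.000000, y=-0.510000: f=1.093526 → y ← -0.510000 + 0.39·1.093526 = -0.083525
x=1.390000, y=-0.083525: f=0.277723 → y ← -0.083525 + 0.39·0.277723 = 0.024787
x=1.780000, y=0.024787: f=-0.249083 → y ← 0.024787 + 0.39·(-0.249083) = -0.072355
y(2.17) ≈ -0.0724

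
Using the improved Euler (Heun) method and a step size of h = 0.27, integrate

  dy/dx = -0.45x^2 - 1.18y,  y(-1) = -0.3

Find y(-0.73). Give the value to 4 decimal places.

Heun: k1 = f(x_n, y_n); k2 = f(x_n + h, y_n + h·k1); y_{n+1} = y_n + (h/2)·(k1 + k2).
x=-1.000000, y=-0.300000:
  k1 = f(-1.000000, -0.300000) = -0.096000
  k2 = f(-0.730000, -0.325920) = 0.144781
  y ← -0.300000 + (0.27/2)·(-0.096000 + 0.144781) = -0.293415
y(-0.73) ≈ -0.2934

-0.2934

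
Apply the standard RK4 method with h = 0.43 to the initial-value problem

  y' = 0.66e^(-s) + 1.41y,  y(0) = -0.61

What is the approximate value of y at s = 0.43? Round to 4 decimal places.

RK4: k1 = f(s_n, y_n); k2 = f(s_n + h/2, y_n + (h/2)·k1); k3 = f(s_n + h/2, y_n + (h/2)·k2); k4 = f(s_n + h, y_n + h·k3); y_{n+1} = y_n + (h/6)·(k1 + 2k2 + 2k3 + k4).
s=0.000000, y=-0.610000:
  k1 = f(0.000000, -0.610000) = -0.200100
  k2 = f(0.215000, -0.653021) = -0.388443
  k3 = f(0.215000, -0.693515) = -0.445539
  k4 = f(0.430000, -0.801582) = -0.700894
  y ← -0.610000 + (0.43/6)·(k1 + 2k2 + 2k3 + k4) = -0.794109
y(0.43) ≈ -0.7941

-0.7941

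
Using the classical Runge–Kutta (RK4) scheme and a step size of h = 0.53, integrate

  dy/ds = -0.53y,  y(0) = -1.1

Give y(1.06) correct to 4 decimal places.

-0.6272

RK4: k1 = f(s_n, y_n); k2 = f(s_n + h/2, y_n + (h/2)·k1); k3 = f(s_n + h/2, y_n + (h/2)·k2); k4 = f(s_n + h, y_n + h·k3); y_{n+1} = y_n + (h/6)·(k1 + 2k2 + 2k3 + k4).
s=0.000000, y=-1.100000:
  k1 = f(0.000000, -1.100000) = 0.583000
  k2 = f(0.265000, -0.945505) = 0.501118
  k3 = f(0.265000, -0.967204) = 0.512618
  k4 = f(0.530000, -0.828312) = 0.439006
  y ← -1.100000 + (0.53/6)·(k1 + 2k2 + 2k3 + k4) = -0.830630
s=0.530000, y=-0.830630:
  k1 = f(0.530000, -0.830630) = 0.440234
  k2 = f(0.795000, -0.713968) = 0.378403
  k3 = f(0.795000, -0.730353) = 0.387087
  k4 = f(1.060000, -0.625473) = 0.331501
  y ← -0.830630 + (0.53/6)·(k1 + 2k2 + 2k3 + k4) = -0.627223
y(1.06) ≈ -0.6272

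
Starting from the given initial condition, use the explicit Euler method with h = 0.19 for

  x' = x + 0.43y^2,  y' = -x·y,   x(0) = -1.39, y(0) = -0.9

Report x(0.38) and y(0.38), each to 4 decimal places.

Euler on (x,y): x_{n+1} = x_n + h·x', y_{n+1} = y_n + h·y'.
0.000000: (-1.390000, -0.900000); f=(-1.041700, -1.251000) → (-1.587923, -1.137690)
0.190000: (-1.587923, -1.137690); f=(-1.031357, -1.806564) → (-1.783881, -1.480937)
(x(0.38), y(0.38)) ≈ (-1.7839, -1.4809)

-1.7839, -1.4809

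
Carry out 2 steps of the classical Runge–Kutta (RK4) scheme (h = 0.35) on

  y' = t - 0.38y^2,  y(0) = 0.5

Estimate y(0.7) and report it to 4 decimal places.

RK4: k1 = f(t_n, y_n); k2 = f(t_n + h/2, y_n + (h/2)·k1); k3 = f(t_n + h/2, y_n + (h/2)·k2); k4 = f(t_n + h, y_n + h·k3); y_{n+1} = y_n + (h/6)·(k1 + 2k2 + 2k3 + k4).
t=0.000000, y=0.500000:
  k1 = f(0.000000, 0.500000) = -0.095000
  k2 = f(0.175000, 0.483375) = 0.086212
  k3 = f(0.175000, 0.515087) = 0.074180
  k4 = f(0.350000, 0.525963) = 0.244878
  y ← 0.500000 + (0.35/6)·(k1 + 2k2 + 2k3 + k4) = 0.527455
t=0.350000, y=0.527455:
  k1 = f(0.350000, 0.527455) = 0.244281
  k2 = f(0.525000, 0.570204) = 0.401449
  k3 = f(0.525000, 0.597709) = 0.389243
  k4 = f(0.700000, 0.663690) = 0.532616
  y ← 0.527455 + (0.35/6)·(k1 + 2k2 + 2k3 + k4) = 0.665022
y(0.7) ≈ 0.6650

0.6650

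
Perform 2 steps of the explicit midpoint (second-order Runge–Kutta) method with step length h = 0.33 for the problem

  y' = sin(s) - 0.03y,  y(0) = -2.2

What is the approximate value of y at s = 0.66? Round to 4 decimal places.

Midpoint: k1 = f(s_n, y_n); k2 = f(s_n + h/2, y_n + (h/2)·k1); y_{n+1} = y_n + h·k2.
s=0.000000, y=-2.200000:
  k1 = f(0.000000, -2.200000) = 0.066000
  k2 = f(0.165000, -2.189110) = 0.229926
  y ← -2.200000 + 0.33·0.229926 = -2.124125
s=0.330000, y=-2.124125:
  k1 = f(0.330000, -2.124125) = 0.387767
  k2 = f(0.495000, -2.060143) = 0.536836
  y ← -2.124125 + 0.33·0.536836 = -1.946969
y(0.66) ≈ -1.9470

-1.9470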